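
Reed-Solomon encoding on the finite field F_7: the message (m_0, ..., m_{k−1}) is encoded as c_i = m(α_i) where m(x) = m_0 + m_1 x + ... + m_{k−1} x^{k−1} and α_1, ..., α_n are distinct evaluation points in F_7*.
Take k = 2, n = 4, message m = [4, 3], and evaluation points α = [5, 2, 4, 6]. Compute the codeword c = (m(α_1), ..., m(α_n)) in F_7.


c = [5, 3, 2, 1]

Message polynomial: m(x) = 4 + 3·x (mod 7).
For each evaluation point α_i, compute m(α_i) mod 7:
  α_1 = 5: Horner steps 3 → 5, so m(5) = 5.
  α_2 = 2: Horner steps 3 → 3, so m(2) = 3.
  α_3 = 4: Horner steps 3 → 2, so m(4) = 2.
  α_4 = 6: Horner steps 3 → 1, so m(6) = 1.
Codeword c = [5, 3, 2, 1] ∈ F_7^4.


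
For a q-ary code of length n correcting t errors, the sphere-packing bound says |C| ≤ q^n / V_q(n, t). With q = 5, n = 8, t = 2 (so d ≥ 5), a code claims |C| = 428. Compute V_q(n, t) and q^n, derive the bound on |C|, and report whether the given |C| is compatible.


V_q(n, t) = 481, q^n = 390625, Hamming bound = 812, |C| = 428 ≤ bound (satisfied).

Step 1: Compute V_q(n, t) = Σ_{j=0}^2 C(n, j) (q−1)^j.
  j = 0: C(8,0)·(4)^0 = 1·1 = 1.
  j = 1: C(8,1)·(4)^1 = 8·4 = 32.
  j = 2: C(8,2)·(4)^2 = 28·16 = 448.
  V_q(n, t) = 1 + 32 + 448 = 481.
Step 2: q^n = 5^8 = 390625.
Step 3: Hamming bound ⌊q^n / V_q(n,t)⌋ = ⌊390625/481⌋ = 812.
Step 4: Compare |C| = 428 to 812: satisfied.
The claimed |C| lies below the Hamming bound.


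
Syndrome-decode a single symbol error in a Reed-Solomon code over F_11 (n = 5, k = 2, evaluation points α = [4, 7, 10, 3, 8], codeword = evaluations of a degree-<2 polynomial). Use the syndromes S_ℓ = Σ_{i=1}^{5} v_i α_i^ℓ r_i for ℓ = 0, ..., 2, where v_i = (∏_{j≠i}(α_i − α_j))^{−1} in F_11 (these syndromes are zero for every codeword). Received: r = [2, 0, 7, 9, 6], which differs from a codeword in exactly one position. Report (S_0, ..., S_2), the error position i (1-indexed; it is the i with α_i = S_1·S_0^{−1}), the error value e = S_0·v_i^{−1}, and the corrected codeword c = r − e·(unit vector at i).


S = (4, 5, 9), error at position 1, error magnitude e = 9, c = [4, 0, 7, 9, 6].

Step 1: column multipliers v_i = (∏_{j≠i}(α_i − α_j))^{−1} mod 11.
  i = 1 (α = 4): (4−7)(4−10)(4−3)(4−8) = (−3)·(−6)·1·(−4) = −72 ≡ 5, so v_1 = 5^{−1} = 9 (mod 11).
  i = 2 (α = 7): (7−4)(7−10)(7−3)(7−8) = 3·(−3)·4·(−1) = 36 ≡ 3, so v_2 = 3^{−1} = 4 (mod 11).
  i = 3 (α = 10): (10−4)(10−7)(10−3)(10−8) = 6·3·7·2 = 252 ≡ 10, so v_3 = 10^{−1} = 10 (mod 11).
  i = 4 (α = 3): (3−4)(3−7)(3−10)(3−8) = (−1)·(−4)·(−7)·(−5) = 140 ≡ 8, so v_4 = 8^{−1} = 7 (mod 11).
  i = 5 (α = 8): (8−4)(8−7)(8−10)(8−3) = 4·1·(−2)·5 = −40 ≡ 4, so v_5 = 4^{−1} = 3 (mod 11).
  v = [9, 4, 10, 7, 3].
Step 2: syndromes of r = [2, 0, 7, 9, 6] (all sums mod 11).
  S_0 = Σ v_i r_i = 9·2 + 4·0 + 10·7 + 7·9 + 3·6 = 169 ≡ 4.
  S_1 = Σ v_i α_i r_i = 9·4·2 + 4·7·0 + 10·10·7 + 7·3·9 + 3·8·6 = 1105 ≡ 5.
  α_i^2 mod 11 = [5, 5, 1, 9, 9].
  S_2 = Σ v_i α_i^2 r_i = 9·5·2 + 4·5·0 + 10·1·7 + 7·9·9 + 3·9·6 = 889 ≡ 9.
  S = (4, 5, 9) ≠ 0, so r is not a codeword (an error is present).
Step 3: locate the error. For a single error e at position i, S_ℓ = v_i·e·α_i^ℓ, so α_err = S_1/S_0.
  S_0^{−1} = 4^{−1} = 3 (mod 11), so α_err = 5·3 = 15 ≡ 4 = α_1. Error position i = 1.
  Consistency check: S_2/S_1 = 9·9 = 81 ≡ 4 = α_err ✓ (single-error assumption holds).
Step 4: error magnitude e = S_0/v_1 = S_0·∏_{j≠1}(α_1 − α_j) = 4·5 = 20 ≡ 9 (mod 11).
Step 5: correct position 1: c_1 = r_1 − e = 2 − 9 ≡ 4 (mod 11). Hence c = [4, 0, 7, 9, 6].
  Check: interpolating c through the α_i gives m(x) = 2 + 6·x (degree < 2) with m(α_i) = c_i for every i, so c is indeed a codeword.


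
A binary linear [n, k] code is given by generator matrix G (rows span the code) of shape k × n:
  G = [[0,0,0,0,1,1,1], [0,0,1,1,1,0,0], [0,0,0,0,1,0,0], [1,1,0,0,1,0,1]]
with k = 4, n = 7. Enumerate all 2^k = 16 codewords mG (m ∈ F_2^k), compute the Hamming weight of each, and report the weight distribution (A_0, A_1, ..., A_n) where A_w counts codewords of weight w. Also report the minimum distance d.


Weight distribution: A_0 = 1, A_1 = 1, A_2 = 2, A_3 = 4, A_4 = 3, A_5 = 3, A_6 = 2. Minimum distance d = 1.

Enumerate all 2^4 = 16 messages m ∈ F_2^4.
For each, compute codeword c = mG in F_2^7, then tally its weight.
  m = 0000 → c = 0000000, weight = 0.
  m = 1000 → c = 0000111, weight = 3.
  m = 0100 → c = 0011100, weight = 3.
  m = 1100 → c = 0011011, weight = 4.
  m = 0010 → c = 0000100, weight = 1.
  m = 1010 → c = 0000011, weight = 2.
  m = 0110 → c = 0011000, weight = 2.
  m = 1110 → c = 0011111, weight = 5.
  m = 0001 → c = 1100101, weight = 4.
  m = 1001 → c = 1100010, weight = 3.
  m = 0101 → c = 1111001, weight = 5.
  m = 1101 → c = 1111110, weight = 6.
  m = 0011 → c = 1100001, weight = 3.
  m = 1011 → c = 1100110, weight = 4.
  m = 0111 → c = 1111101, weight = 6.
  m = 1111 → c = 1111010, weight = 5.
Tally weights:
  weight 0: 1 codewords.
  weight 1: 1 codewords.
  weight 2: 2 codewords.
  weight 3: 4 codewords.
  weight 4: 3 codewords.
  weight 5: 3 codewords.
  weight 6: 2 codewords.
Minimum distance d = smallest w > 0 with A_w > 0 = 1.
Sanity: Σ A_w = 16 = 2^4 = 16 ✓.


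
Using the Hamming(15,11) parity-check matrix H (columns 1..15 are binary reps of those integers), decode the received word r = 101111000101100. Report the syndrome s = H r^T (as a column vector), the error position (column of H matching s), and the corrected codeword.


s = (1, 1, 1, 0)^T, error position = 14, corrected codeword c = 101111000101110

Compute s = H r^T mod 2 one row at a time:
  s_1 = 0 + 0 + 1 + 0 + 1 + 1 + 0 + 0 = 3 ≡ 1 (mod 2).
  s_2 = 1 + 1 + 1 + 0 + 1 + 1 + 0 + 0 = 5 ≡ 1 (mod 2).
  s_3 = 0 + 1 + 1 + 0 + 1 + 0 + 0 + 0 = 3 ≡ 1 (mod 2).
  s_4 = 1 + 1 + 1 + 0 + 0 + 0 + 1 + 0 = 4 ≡ 0 (mod 2).
s = (1, 1, 1, 0)^T — this equals column 14 of H (binary 1110), so error is at position 14.
Correct: flip bit 14 of r = 101111000101100 to get c = 101111000101110.


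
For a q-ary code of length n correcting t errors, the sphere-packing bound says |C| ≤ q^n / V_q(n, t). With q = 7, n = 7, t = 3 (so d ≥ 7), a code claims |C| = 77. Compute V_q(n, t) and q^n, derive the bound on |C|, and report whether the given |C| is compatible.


V_q(n, t) = 8359, q^n = 823543, Hamming bound = 98, |C| = 77 ≤ bound (satisfied).

Step 1: Compute V_q(n, t) = Σ_{j=0}^3 C(n, j) (q−1)^j.
  j = 0: C(7,0)·(6)^0 = 1·1 = 1.
  j = 1: C(7,1)·(6)^1 = 7·6 = 42.
  j = 2: C(7,2)·(6)^2 = 21·36 = 756.
  j = 3: C(7,3)·(6)^3 = 35·216 = 7560.
  V_q(n, t) = 1 + 42 + 756 + 7560 = 8359.
Step 2: q^n = 7^7 = 823543.
Step 3: Hamming bound ⌊q^n / V_q(n,t)⌋ = ⌊823543/8359⌋ = 98.
Step 4: Compare |C| = 77 to 98: satisfied.
The claimed |C| lies below the Hamming bound.


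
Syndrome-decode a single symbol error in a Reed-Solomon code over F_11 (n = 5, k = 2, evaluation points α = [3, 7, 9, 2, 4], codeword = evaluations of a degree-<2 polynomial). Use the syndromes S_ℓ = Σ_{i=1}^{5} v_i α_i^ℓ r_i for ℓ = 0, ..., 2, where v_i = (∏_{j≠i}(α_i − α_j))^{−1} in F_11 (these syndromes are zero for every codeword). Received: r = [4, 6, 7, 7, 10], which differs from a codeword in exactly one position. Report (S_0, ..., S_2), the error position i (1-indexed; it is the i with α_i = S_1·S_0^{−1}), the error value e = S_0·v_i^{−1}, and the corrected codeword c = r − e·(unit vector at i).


S = (5, 10, 9), error at position 4, error magnitude e = 9, c = [4, 6, 7, 9, 10].

Step 1: column multipliers v_i = (∏_{j≠i}(α_i − α_j))^{−1} mod 11.
  i = 1 (α = 3): (3−7)(3−9)(3−2)(3−4) = (−4)·(−6)·1·(−1) = −24 ≡ 9, so v_1 = 9^{−1} = 5 (mod 11).
  i = 2 (α = 7): (7−3)(7−9)(7−2)(7−4) = 4·(−2)·5·3 = −120 ≡ 1, so v_2 = 1^{−1} = 1 (mod 11).
  i = 3 (α = 9): (9−3)(9−7)(9−2)(9−4) = 6·2·7·5 = 420 ≡ 2, so v_3 = 2^{−1} = 6 (mod 11).
  i = 4 (α = 2): (2−3)(2−7)(2−9)(2−4) = (−1)·(−5)·(−7)·(−2) = 70 ≡ 4, so v_4 = 4^{−1} = 3 (mod 11).
  i = 5 (α = 4): (4−3)(4−7)(4−9)(4−2) = 1·(−3)·(−5)·2 = 30 ≡ 8, so v_5 = 8^{−1} = 7 (mod 11).
  v = [5, 1, 6, 3, 7].
Step 2: syndromes of r = [4, 6, 7, 7, 10] (all sums mod 11).
  S_0 = Σ v_i r_i = 5·4 + 1·6 + 6·7 + 3·7 + 7·10 = 159 ≡ 5.
  S_1 = Σ v_i α_i r_i = 5·3·4 + 1·7·6 + 6·9·7 + 3·2·7 + 7·4·10 = 802 ≡ 10.
  α_i^2 mod 11 = [9, 5, 4, 4, 5].
  S_2 = Σ v_i α_i^2 r_i = 5·9·4 + 1·5·6 + 6·4·7 + 3·4·7 + 7·5·10 = 812 ≡ 9.
  S = (5, 10, 9) ≠ 0, so r is not a codeword (an error is present).
Step 3: locate the error. For a single error e at position i, S_ℓ = v_i·e·α_i^ℓ, so α_err = S_1/S_0.
  S_0^{−1} = 5^{−1} = 9 (mod 11), so α_err = 10·9 = 90 ≡ 2 = α_4. Error position i = 4.
  Consistency check: S_2/S_1 = 9·10 = 90 ≡ 2 = α_err ✓ (single-error assumption holds).
Step 4: error magnitude e = S_0/v_4 = S_0·∏_{j≠4}(α_4 − α_j) = 5·4 = 20 ≡ 9 (mod 11).
Step 5: correct position 4: c_4 = r_4 − e = 7 − 9 ≡ 9 (mod 11). Hence c = [4, 6, 7, 9, 10].
  Check: interpolating c through the α_i gives m(x) = 8 + 6·x (degree < 2) with m(α_i) = c_i for every i, so c is indeed a codeword.


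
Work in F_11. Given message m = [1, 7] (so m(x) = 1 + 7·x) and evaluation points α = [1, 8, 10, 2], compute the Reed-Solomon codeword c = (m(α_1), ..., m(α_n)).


c = [8, 2, 5, 4]

Message polynomial: m(x) = 1 + 7·x (mod 11).
For each evaluation point α_i, compute m(α_i) mod 11:
  α_1 = 1: Horner steps 7 → 8, so m(1) = 8.
  α_2 = 8: Horner steps 7 → 2, so m(8) = 2.
  α_3 = 10: Horner steps 7 → 5, so m(10) = 5.
  α_4 = 2: Horner steps 7 → 4, so m(2) = 4.
Codeword c = [8, 2, 5, 4] ∈ F_11^4.


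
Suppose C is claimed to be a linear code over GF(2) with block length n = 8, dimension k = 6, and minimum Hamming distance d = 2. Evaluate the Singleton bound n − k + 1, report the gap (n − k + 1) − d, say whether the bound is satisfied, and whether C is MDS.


Singleton RHS = n − k + 1 = 3, slack = 1, bound satisfied, not MDS.

Singleton bound: d ≤ n − k + 1.
Here n = 8, k = 6, so n − k + 1 = 3.
Given d = 2, check d ≤ 3: YES.
Slack = (n − k + 1) − d = 1.
The code is NOT MDS (slack = 1 > 0).
Description: the claimed parameters are [8, 6, 2]_2; such a code would be non-MDS.


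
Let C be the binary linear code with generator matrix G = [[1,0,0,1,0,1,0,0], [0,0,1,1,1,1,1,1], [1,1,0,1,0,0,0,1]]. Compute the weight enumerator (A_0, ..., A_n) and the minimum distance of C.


Weight distribution: A_0 = 1, A_3 = 2, A_4 = 1, A_5 = 2, A_6 = 2. Minimum distance d = 3.

Enumerate all 2^3 = 8 messages m ∈ F_2^3.
For each, compute codeword c = mG in F_2^8, then tally its weight.
  m = 000 → c = 00000000, weight = 0.
  m = 100 → c = 10010100, weight = 3.
  m = 010 → c = 00111111, weight = 6.
  m = 110 → c = 10101011, weight = 5.
  m = 001 → c = 11010001, weight = 4.
  m = 101 → c = 01000101, weight = 3.
  m = 011 → c = 11101110, weight = 6.
  m = 111 → c = 01111010, weight = 5.
Tally weights:
  weight 0: 1 codewords.
  weight 3: 2 codewords.
  weight 4: 1 codewords.
  weight 5: 2 codewords.
  weight 6: 2 codewords.
Minimum distance d = smallest w > 0 with A_w > 0 = 3.
Sanity: Σ A_w = 8 = 2^3 = 8 ✓.


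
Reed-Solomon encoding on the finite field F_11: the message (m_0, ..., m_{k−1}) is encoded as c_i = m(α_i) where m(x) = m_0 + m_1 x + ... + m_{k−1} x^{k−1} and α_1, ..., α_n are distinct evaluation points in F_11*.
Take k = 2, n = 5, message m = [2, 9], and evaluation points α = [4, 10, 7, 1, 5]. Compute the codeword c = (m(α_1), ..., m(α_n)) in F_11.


c = [5, 4, 10, 0, 3]

Message polynomial: m(x) = 2 + 9·x (mod 11).
For each evaluation point α_i, compute m(α_i) mod 11:
  α_1 = 4: Horner steps 9 → 5, so m(4) = 5.
  α_2 = 10: Horner steps 9 → 4, so m(10) = 4.
  α_3 = 7: Horner steps 9 → 10, so m(7) = 10.
  α_4 = 1: Horner steps 9 → 0, so m(1) = 0.
  α_5 = 5: Horner steps 9 → 3, so m(5) = 3.
Codeword c = [5, 4, 10, 0, 3] ∈ F_11^5.


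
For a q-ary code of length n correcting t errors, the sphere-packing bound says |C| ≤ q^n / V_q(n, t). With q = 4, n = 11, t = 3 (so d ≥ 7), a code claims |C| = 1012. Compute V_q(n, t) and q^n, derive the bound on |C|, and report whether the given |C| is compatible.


V_q(n, t) = 4984, q^n = 4194304, Hamming bound = 841, |C| = 1012 > bound (violated).

Step 1: Compute V_q(n, t) = Σ_{j=0}^3 C(n, j) (q−1)^j.
  j = 0: C(11,0)·(3)^0 = 1·1 = 1.
  j = 1: C(11,1)·(3)^1 = 11·3 = 33.
  j = 2: C(11,2)·(3)^2 = 55·9 = 495.
  j = 3: C(11,3)·(3)^3 = 165·27 = 4455.
  V_q(n, t) = 1 + 33 + 495 + 4455 = 4984.
Step 2: q^n = 4^11 = 4194304.
Step 3: Hamming bound ⌊q^n / V_q(n,t)⌋ = ⌊4194304/4984⌋ = 841.
Step 4: Compare |C| = 1012 to 841: violated.
The claimed |C| lies above the Hamming bound, so no 4-ary code of length 11 with d ≥ 7 can have 1012 codewords.


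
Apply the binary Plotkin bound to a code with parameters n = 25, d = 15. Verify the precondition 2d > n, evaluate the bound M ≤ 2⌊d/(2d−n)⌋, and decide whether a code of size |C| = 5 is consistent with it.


Plotkin bound M ≤ 6; given |C| = 5 ≤ bound (satisfied).

Check applicability: 2d = 30, n = 25.
2d − n = 5 > 0, so Plotkin applies.
Compute d/(2d−n) = 15/5 ≈ 3.0000.
⌊d/(2d−n)⌋ = 3.
Plotkin bound: M ≤ 2·3 = 6.
Given |C| = 5, check: satisfied.
This |C| is below the Plotkin bound.


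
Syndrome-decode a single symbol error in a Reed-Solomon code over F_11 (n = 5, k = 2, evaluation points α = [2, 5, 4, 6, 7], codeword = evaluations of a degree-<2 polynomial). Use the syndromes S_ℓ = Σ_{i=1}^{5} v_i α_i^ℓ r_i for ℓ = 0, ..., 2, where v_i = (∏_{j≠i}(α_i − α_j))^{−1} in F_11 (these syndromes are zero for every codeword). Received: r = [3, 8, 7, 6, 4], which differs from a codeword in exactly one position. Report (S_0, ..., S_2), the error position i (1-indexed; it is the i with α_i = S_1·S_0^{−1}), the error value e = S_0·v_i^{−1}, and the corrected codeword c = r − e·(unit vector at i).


S = (3, 1, 4), error at position 3, error magnitude e = 8, c = [3, 8, 10, 6, 4].

Step 1: column multipliers v_i = (∏_{j≠i}(α_i − α_j))^{−1} mod 11.
  i = 1 (α = 2): (2−5)(2−4)(2−6)(2−7) = (−3)·(−2)·(−4)·(−5) = 120 ≡ 10, so v_1 = 10^{−1} = 10 (mod 11).
  i = 2 (α = 5): (5−2)(5−4)(5−6)(5−7) = 3·1·(−1)·(−2) = 6 ≡ 6, so v_2 = 6^{−1} = 2 (mod 11).
  i = 3 (α = 4): (4−2)(4−5)(4−6)(4−7) = 2·(−1)·(−2)·(−3) = −12 ≡ 10, so v_3 = 10^{−1} = 10 (mod 11).
  i = 4 (α = 6): (6−2)(6−5)(6−4)(6−7) = 4·1·2·(−1) = −8 ≡ 3, so v_4 = 3^{−1} = 4 (mod 11).
  i = 5 (α = 7): (7−2)(7−5)(7−4)(7−6) = 5·2·3·1 = 30 ≡ 8, so v_5 = 8^{−1} = 7 (mod 11).
  v = [10, 2, 10, 4, 7].
Step 2: syndromes of r = [3, 8, 7, 6, 4] (all sums mod 11).
  S_0 = Σ v_i r_i = 10·3 + 2·8 + 10·7 + 4·6 + 7·4 = 168 ≡ 3.
  S_1 = Σ v_i α_i r_i = 10·2·3 + 2·5·8 + 10·4·7 + 4·6·6 + 7·7·4 = 760 ≡ 1.
  α_i^2 mod 11 = [4, 3, 5, 3, 5].
  S_2 = Σ v_i α_i^2 r_i = 10·4·3 + 2·3·8 + 10·5·7 + 4·3·6 + 7·5·4 = 730 ≡ 4.
  S = (3, 1, 4) ≠ 0, so r is not a codeword (an error is present).
Step 3: locate the error. For a single error e at position i, S_ℓ = v_i·e·α_i^ℓ, so α_err = S_1/S_0.
  S_0^{−1} = 3^{−1} = 4 (mod 11), so α_err = 1·4 = 4 ≡ 4 = α_3. Error position i = 3.
  Consistency check: S_2/S_1 = 4·1 = 4 ≡ 4 = α_err ✓ (single-error assumption holds).
Step 4: error magnitude e = S_0/v_3 = S_0·∏_{j≠3}(α_3 − α_j) = 3·10 = 30 ≡ 8 (mod 11).
Step 5: correct position 3: c_3 = r_3 − e = 7 − 8 ≡ 10 (mod 11). Hence c = [3, 8, 10, 6, 4].
  Check: interpolating c through the α_i gives m(x) = 7 + 9·x (degree < 2) with m(α_i) = c_i for every i, so c is indeed a codeword.


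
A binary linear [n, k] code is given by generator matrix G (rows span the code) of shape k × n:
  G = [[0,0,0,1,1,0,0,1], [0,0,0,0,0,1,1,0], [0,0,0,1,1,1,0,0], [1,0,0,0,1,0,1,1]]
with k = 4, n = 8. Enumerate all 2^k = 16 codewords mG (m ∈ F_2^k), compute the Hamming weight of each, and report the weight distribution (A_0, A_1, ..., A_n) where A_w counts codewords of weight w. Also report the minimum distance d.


Weight distribution: A_0 = 1, A_2 = 4, A_3 = 6, A_4 = 3, A_5 = 2. Minimum distance d = 2.

Enumerate all 2^4 = 16 messages m ∈ F_2^4.
For each, compute codeword c = mG in F_2^8, then tally its weight.
  m = 0000 → c = 00000000, weight = 0.
  m = 1000 → c = 00011001, weight = 3.
  m = 0100 → c = 00000110, weight = 2.
  m = 1100 → c = 00011111, weight = 5.
  m = 0010 → c = 00011100, weight = 3.
  m = 1010 → c = 00000101, weight = 2.
  m = 0110 → c = 00011010, weight = 3.
  m = 1110 → c = 00000011, weight = 2.
  m = 0001 → c = 10001011, weight = 4.
  m = 1001 → c = 10010010, weight = 3.
  m = 0101 → c = 10001101, weight = 4.
  m = 1101 → c = 10010100, weight = 3.
  m = 0011 → c = 10010111, weight = 5.
  m = 1011 → c = 10001110, weight = 4.
  m = 0111 → c = 10010001, weight = 3.
  m = 1111 → c = 10001000, weight = 2.
Tally weights:
  weight 0: 1 codewords.
  weight 2: 4 codewords.
  weight 3: 6 codewords.
  weight 4: 3 codewords.
  weight 5: 2 codewords.
Minimum distance d = smallest w > 0 with A_w > 0 = 2.
Sanity: Σ A_w = 16 = 2^4 = 16 ✓.


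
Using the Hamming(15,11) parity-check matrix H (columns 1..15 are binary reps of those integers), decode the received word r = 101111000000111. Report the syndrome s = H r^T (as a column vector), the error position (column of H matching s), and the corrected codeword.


s = (1, 0, 0, 1)^T, error position = 9, corrected codeword c = 101111001000111

Compute s = H r^T mod 2 one row at a time:
  s_1 = 0 + 0 + 0 + 0 + 0 + 1 + 1 + 1 = 3 ≡ 1 (mod 2).
  s_2 = 1 + 1 + 1 + 0 + 0 + 1 + 1 + 1 = 6 ≡ 0 (mod 2).
  s_3 = 0 + 1 + 1 + 0 + 0 + 0 + 1 + 1 = 4 ≡ 0 (mod 2).
  s_4 = 1 + 1 + 1 + 0 + 0 + 0 + 1 + 1 = 5 ≡ 1 (mod 2).
s = (1, 0, 0, 1)^T — this equals column 9 of H (binary 1001), so error is at position 9.
Correct: flip bit 9 of r = 101111000000111 to get c = 101111001000111.


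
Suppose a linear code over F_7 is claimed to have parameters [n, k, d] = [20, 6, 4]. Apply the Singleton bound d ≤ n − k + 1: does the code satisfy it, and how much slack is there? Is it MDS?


Singleton RHS = n − k + 1 = 15, slack = 11, bound satisfied, not MDS.

Singleton bound: d ≤ n − k + 1.
Here n = 20, k = 6, so n − k + 1 = 15.
Given d = 4, check d ≤ 15: YES.
Slack = (n − k + 1) − d = 11.
The code is NOT MDS (slack = 11 > 0).
Description: the claimed parameters are [20, 6, 4]_7; such a code would be non-MDS.


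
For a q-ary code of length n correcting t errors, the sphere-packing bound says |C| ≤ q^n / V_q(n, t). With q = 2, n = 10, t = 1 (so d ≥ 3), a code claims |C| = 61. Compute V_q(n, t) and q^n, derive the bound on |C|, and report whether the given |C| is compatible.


V_q(n, t) = 11, q^n = 1024, Hamming bound = 93, |C| = 61 ≤ bound (satisfied).

Step 1: Compute V_q(n, t) = Σ_{j=0}^1 C(n, j) (q−1)^j.
  j = 0: C(10,0)·(1)^0 = 1·1 = 1.
  j = 1: C(10,1)·(1)^1 = 10·1 = 10.
  V_q(n, t) = 1 + 10 = 11.
Step 2: q^n = 2^10 = 1024.
Step 3: Hamming bound ⌊q^n / V_q(n,t)⌋ = ⌊1024/11⌋ = 93.
Step 4: Compare |C| = 61 to 93: satisfied.
The claimed |C| lies below the Hamming bound.


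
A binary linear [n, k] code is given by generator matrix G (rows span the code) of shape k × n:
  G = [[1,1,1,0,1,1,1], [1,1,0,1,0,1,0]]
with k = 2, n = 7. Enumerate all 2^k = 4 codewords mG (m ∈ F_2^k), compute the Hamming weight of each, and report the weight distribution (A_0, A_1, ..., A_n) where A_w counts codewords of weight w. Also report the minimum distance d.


Weight distribution: A_0 = 1, A_4 = 2, A_6 = 1. Minimum distance d = 4.

Enumerate all 2^2 = 4 messages m ∈ F_2^2.
For each, compute codeword c = mG in F_2^7, then tally its weight.
  m = 00 → c = 0000000, weight = 0.
  m = 10 → c = 1110111, weight = 6.
  m = 01 → c = 1101010, weight = 4.
  m = 11 → c = 0011101, weight = 4.
Tally weights:
  weight 0: 1 codewords.
  weight 4: 2 codewords.
  weight 6: 1 codewords.
Minimum distance d = smallest w > 0 with A_w > 0 = 4.
Sanity: Σ A_w = 4 = 2^2 = 4 ✓.


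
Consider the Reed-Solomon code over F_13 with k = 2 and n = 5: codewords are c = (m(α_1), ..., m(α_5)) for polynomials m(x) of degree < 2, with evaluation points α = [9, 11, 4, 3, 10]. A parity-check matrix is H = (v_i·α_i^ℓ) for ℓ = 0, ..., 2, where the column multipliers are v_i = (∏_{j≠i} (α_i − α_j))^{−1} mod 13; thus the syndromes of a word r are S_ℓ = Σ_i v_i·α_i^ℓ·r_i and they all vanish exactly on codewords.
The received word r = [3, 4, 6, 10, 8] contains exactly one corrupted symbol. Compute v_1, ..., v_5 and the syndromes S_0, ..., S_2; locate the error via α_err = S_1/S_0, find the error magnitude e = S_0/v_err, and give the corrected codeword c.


S = (7, 11, 8), error at position 1, error magnitude e = 4, c = [12, 4, 6, 10, 8].

Step 1: column multipliers v_i = (∏_{j≠i}(α_i − α_j))^{−1} mod 13.
  i = 1 (α = 9): (9−11)(9−4)(9−3)(9−10) = (−2)·5·6·(−1) = 60 ≡ 8, so v_1 = 8^{−1} = 5 (mod 13).
  i = 2 (α = 11): (11−9)(11−4)(11−3)(11−10) = 2·7·8·1 = 112 ≡ 8, so v_2 = 8^{−1} = 5 (mod 13).
  i = 3 (α = 4): (4−9)(4−11)(4−3)(4−10) = (−5)·(−7)·1·(−6) = −210 ≡ 11, so v_3 = 11^{−1} = 6 (mod 13).
  i = 4 (α = 3): (3−9)(3−11)(3−4)(3−10) = (−6)·(−8)·(−1)·(−7) = 336 ≡ 11, so v_4 = 11^{−1} = 6 (mod 13).
  i = 5 (α = 10): (10−9)(10−11)(10−4)(10−3) = 1·(−1)·6·7 = −42 ≡ 10, so v_5 = 10^{−1} = 4 (mod 13).
  v = [5, 5, 6, 6, 4].
Step 2: syndromes of r = [3, 4, 6, 10, 8] (all sums mod 13).
  S_0 = Σ v_i r_i = 5·3 + 5·4 + 6·6 + 6·10 + 4·8 = 163 ≡ 7.
  S_1 = Σ v_i α_i r_i = 5·9·3 + 5·11·4 + 6·4·6 + 6·3·10 + 4·10·8 = 999 ≡ 11.
  α_i^2 mod 13 = [3, 4, 3, 9, 9].
  S_2 = Σ v_i α_i^2 r_i = 5·3·3 + 5·4·4 + 6·3·6 + 6·9·10 + 4·9·8 = 1061 ≡ 8.
  S = (7, 11, 8) ≠ 0, so r is not a codeword (an error is present).
Step 3: locate the error. For a single error e at position i, S_ℓ = v_i·e·α_i^ℓ, so α_err = S_1/S_0.
  S_0^{−1} = 7^{−1} = 2 (mod 13), so α_err = 11·2 = 22 ≡ 9 = α_1. Error position i = 1.
  Consistency check: S_2/S_1 = 8·6 = 48 ≡ 9 = α_err ✓ (single-error assumption holds).
Step 4: error magnitude e = S_0/v_1 = S_0·∏_{j≠1}(α_1 − α_j) = 7·8 = 56 ≡ 4 (mod 13).
Step 5: correct position 1: c_1 = r_1 − e = 3 − 4 ≡ 12 (mod 13). Hence c = [12, 4, 6, 10, 8].
  Check: interpolating c through the α_i gives m(x) = 9 + 9·x (degree < 2) with m(α_i) = c_i for every i, so c is indeed a codeword.


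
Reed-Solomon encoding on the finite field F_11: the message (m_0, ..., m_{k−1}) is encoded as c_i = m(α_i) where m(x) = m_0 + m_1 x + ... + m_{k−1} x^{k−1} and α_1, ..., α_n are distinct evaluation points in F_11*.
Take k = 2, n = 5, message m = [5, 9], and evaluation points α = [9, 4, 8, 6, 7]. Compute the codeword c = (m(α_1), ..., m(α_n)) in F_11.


c = [9, 8, 0, 4, 2]

Message polynomial: m(x) = 5 + 9·x (mod 11).
For each evaluation point α_i, compute m(α_i) mod 11:
  α_1 = 9: Horner steps 9 → 9, so m(9) = 9.
  α_2 = 4: Horner steps 9 → 8, so m(4) = 8.
  α_3 = 8: Horner steps 9 → 0, so m(8) = 0.
  α_4 = 6: Horner steps 9 → 4, so m(6) = 4.
  α_5 = 7: Horner steps 9 → 2, so m(7) = 2.
Codeword c = [9, 8, 0, 4, 2] ∈ F_11^5.


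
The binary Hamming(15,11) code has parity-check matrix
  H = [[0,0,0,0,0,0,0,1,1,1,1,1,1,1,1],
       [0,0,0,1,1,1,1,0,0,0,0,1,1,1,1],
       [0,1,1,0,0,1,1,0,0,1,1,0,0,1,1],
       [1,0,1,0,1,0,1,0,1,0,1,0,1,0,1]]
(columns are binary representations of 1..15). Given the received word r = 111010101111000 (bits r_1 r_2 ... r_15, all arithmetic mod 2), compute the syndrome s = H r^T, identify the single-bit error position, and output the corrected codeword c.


s = (0, 1, 1, 0)^T, error position = 6, corrected codeword c = 111011101111000

Compute s = H r^T mod 2 one row at a time:
  s_1 = 0 + 1 + 1 + 1 + 1 + 0 + 0 + 0 = 4 ≡ 0 (mod 2).
  s_2 = 0 + 1 + 0 + 1 + 1 + 0 + 0 + 0 = 3 ≡ 1 (mod 2).
  s_3 = 1 + 1 + 0 + 1 + 1 + 1 + 0 + 0 = 5 ≡ 1 (mod 2).
  s_4 = 1 + 1 + 1 + 1 + 1 + 1 + 0 + 0 = 6 ≡ 0 (mod 2).
s = (0, 1, 1, 0)^T — this equals column 6 of H (binary 0110), so error is at position 6.
Correct: flip bit 6 of r = 111010101111000 to get c = 111011101111000.


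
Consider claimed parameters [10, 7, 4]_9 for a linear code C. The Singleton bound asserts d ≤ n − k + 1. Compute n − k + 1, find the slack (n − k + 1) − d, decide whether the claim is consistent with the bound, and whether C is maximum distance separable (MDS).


Singleton RHS = n − k + 1 = 4, slack = 0, bound satisfied, MDS.

Singleton bound: d ≤ n − k + 1.
Here n = 10, k = 7, so n − k + 1 = 4.
Given d = 4, check d ≤ 4: YES.
Slack = (n − k + 1) − d = 0.
The code is MDS (slack = 0).
Description: the claimed parameters are [10, 7, 4]_9; such a code would be MDS (meets Singleton bound).


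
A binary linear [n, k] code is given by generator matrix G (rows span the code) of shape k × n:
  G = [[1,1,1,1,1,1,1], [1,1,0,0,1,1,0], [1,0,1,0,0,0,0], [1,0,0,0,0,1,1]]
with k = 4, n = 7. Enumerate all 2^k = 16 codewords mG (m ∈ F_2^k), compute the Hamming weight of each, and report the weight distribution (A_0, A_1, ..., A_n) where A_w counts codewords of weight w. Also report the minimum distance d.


Weight distribution: A_0 = 1, A_2 = 2, A_3 = 5, A_4 = 5, A_5 = 2, A_7 = 1. Minimum distance d = 2.

Enumerate all 2^4 = 16 messages m ∈ F_2^4.
For each, compute codeword c = mG in F_2^7, then tally its weight.
  m = 0000 → c = 0000000, weight = 0.
  m = 1000 → c = 1111111, weight = 7.
  m = 0100 → c = 1100110, weight = 4.
  m = 1100 → c = 0011001, weight = 3.
  m = 0010 → c = 1010000, weight = 2.
  m = 1010 → c = 0101111, weight = 5.
  m = 0110 → c = 0110110, weight = 4.
  m = 1110 → c = 1001001, weight = 3.
  m = 0001 → c = 1000011, weight = 3.
  m = 1001 → c = 0111100, weight = 4.
  m = 0101 → c = 0100101, weight = 3.
  m = 1101 → c = 1011010, weight = 4.
  m = 0011 → c = 0010011, weight = 3.
  m = 1011 → c = 1101100, weight = 4.
  m = 0111 → c = 1110101, weight = 5.
  m = 1111 → c = 0001010, weight = 2.
Tally weights:
  weight 0: 1 codewords.
  weight 2: 2 codewords.
  weight 3: 5 codewords.
  weight 4: 5 codewords.
  weight 5: 2 codewords.
  weight 7: 1 codewords.
Minimum distance d = smallest w > 0 with A_w > 0 = 2.
Sanity: Σ A_w = 16 = 2^4 = 16 ✓.


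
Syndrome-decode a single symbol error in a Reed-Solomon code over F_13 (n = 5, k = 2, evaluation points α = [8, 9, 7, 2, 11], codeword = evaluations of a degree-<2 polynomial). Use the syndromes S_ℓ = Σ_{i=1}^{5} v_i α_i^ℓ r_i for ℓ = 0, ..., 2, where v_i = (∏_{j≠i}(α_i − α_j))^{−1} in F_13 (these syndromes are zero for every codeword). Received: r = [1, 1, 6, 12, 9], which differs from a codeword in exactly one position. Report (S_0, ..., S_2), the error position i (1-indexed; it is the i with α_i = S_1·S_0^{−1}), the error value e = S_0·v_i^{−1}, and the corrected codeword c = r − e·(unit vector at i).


S = (6, 9, 7), error at position 1, error magnitude e = 4, c = [10, 1, 6, 12, 9].

Step 1: column multipliers v_i = (∏_{j≠i}(α_i − α_j))^{−1} mod 13.
  i = 1 (α = 8): (8−9)(8−7)(8−2)(8−11) = (−1)·1·6·(−3) = 18 ≡ 5, so v_1 = 5^{−1} = 8 (mod 13).
  i = 2 (α = 9): (9−8)(9−7)(9−2)(9−11) = 1·2·7·(−2) = −28 ≡ 11, so v_2 = 11^{−1} = 6 (mod 13).
  i = 3 (α = 7): (7−8)(7−9)(7−2)(7−11) = (−1)·(−2)·5·(−4) = −40 ≡ 12, so v_3 = 12^{−1} = 12 (mod 13).
  i = 4 (α = 2): (2−8)(2−9)(2−7)(2−11) = (−6)·(−7)·(−5)·(−9) = 1890 ≡ 5, so v_4 = 5^{−1} = 8 (mod 13).
  i = 5 (α = 11): (11−8)(11−9)(11−7)(11−2) = 3·2·4·9 = 216 ≡ 8, so v_5 = 8^{−1} = 5 (mod 13).
  v = [8, 6, 12, 8, 5].
Step 2: syndromes of r = [1, 1, 6, 12, 9] (all sums mod 13).
  S_0 = Σ v_i r_i = 8·1 + 6·1 + 12·6 + 8·12 + 5·9 = 227 ≡ 6.
  S_1 = Σ v_i α_i r_i = 8·8·1 + 6·9·1 + 12·7·6 + 8·2·12 + 5·11·9 = 1309 ≡ 9.
  α_i^2 mod 13 = [12, 3, 10, 4, 4].
  S_2 = Σ v_i α_i^2 r_i = 8·12·1 + 6·3·1 + 12·10·6 + 8·4·12 + 5·4·9 = 1398 ≡ 7.
  S = (6, 9, 7) ≠ 0, so r is not a codeword (an error is present).
Step 3: locate the error. For a single error e at position i, S_ℓ = v_i·e·α_i^ℓ, so α_err = S_1/S_0.
  S_0^{−1} = 6^{−1} = 11 (mod 13), so α_err = 9·11 = 99 ≡ 8 = α_1. Error position i = 1.
  Consistency check: S_2/S_1 = 7·3 = 21 ≡ 8 = α_err ✓ (single-error assumption holds).
Step 4: error magnitude e = S_0/v_1 = S_0·∏_{j≠1}(α_1 − α_j) = 6·5 = 30 ≡ 4 (mod 13).
Step 5: correct position 1: c_1 = r_1 − e = 1 − 4 ≡ 10 (mod 13). Hence c = [10, 1, 6, 12, 9].
  Check: interpolating c through the α_i gives m(x) = 4 + 4·x (degree < 2) with m(α_i) = c_i for every i, so c is indeed a codeword.


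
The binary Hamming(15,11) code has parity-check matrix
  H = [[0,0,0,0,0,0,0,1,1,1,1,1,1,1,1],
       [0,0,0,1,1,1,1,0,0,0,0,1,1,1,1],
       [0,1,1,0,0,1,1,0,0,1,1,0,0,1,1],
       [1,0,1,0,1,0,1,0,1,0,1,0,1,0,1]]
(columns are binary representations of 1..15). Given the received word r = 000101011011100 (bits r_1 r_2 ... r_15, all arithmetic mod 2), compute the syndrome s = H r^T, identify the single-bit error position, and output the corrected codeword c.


s = (1, 0, 0, 1)^T, error position = 9, corrected codeword c = 000101010011100

Compute s = H r^T mod 2 one row at a time:
  s_1 = 1 + 1 + 0 + 1 + 1 + 1 + 0 + 0 = 5 ≡ 1 (mod 2).
  s_2 = 1 + 0 + 1 + 0 + 1 + 1 + 0 + 0 = 4 ≡ 0 (mod 2).
  s_3 = 0 + 0 + 1 + 0 + 0 + 1 + 0 + 0 = 2 ≡ 0 (mod 2).
  s_4 = 0 + 0 + 0 + 0 + 1 + 1 + 1 + 0 = 3 ≡ 1 (mod 2).
s = (1, 0, 0, 1)^T — this equals column 9 of H (binary 1001), so error is at position 9.
Correct: flip bit 9 of r = 000101011011100 to get c = 000101010011100.


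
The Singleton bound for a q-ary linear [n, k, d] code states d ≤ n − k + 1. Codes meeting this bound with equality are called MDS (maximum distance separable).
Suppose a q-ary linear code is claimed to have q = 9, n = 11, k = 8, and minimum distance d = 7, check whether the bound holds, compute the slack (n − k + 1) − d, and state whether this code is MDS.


Singleton RHS = n − k + 1 = 4, slack = -3, bound violated (no such code; not MDS).

Singleton bound: d ≤ n − k + 1.
Here n = 11, k = 8, so n − k + 1 = 4.
Given d = 7, check d ≤ 4: NO.
Slack = (n − k + 1) − d = -3.
The slack is negative: d = 7 exceeds n − k + 1 = 4 by 3, so the Singleton bound is violated and no linear [11, 8, 7]_9 code can exist. In particular it is not MDS (MDS requires d = n − k + 1 exactly).
Description: the claimed parameters are [11, 8, 7]_9; such a code would be impossible (violates the Singleton bound).


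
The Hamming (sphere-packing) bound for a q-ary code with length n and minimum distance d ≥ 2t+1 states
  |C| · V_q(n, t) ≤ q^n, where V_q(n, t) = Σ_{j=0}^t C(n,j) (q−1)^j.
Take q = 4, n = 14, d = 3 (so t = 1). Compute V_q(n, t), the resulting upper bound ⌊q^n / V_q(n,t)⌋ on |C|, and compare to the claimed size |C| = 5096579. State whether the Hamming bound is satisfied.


V_q(n, t) = 43, q^n = 268435456, Hamming bound = 6242685, |C| = 5096579 ≤ bound (satisfied).

Step 1: Compute V_q(n, t) = Σ_{j=0}^1 C(n, j) (q−1)^j.
  j = 0: C(14,0)·(3)^0 = 1·1 = 1.
  j = 1: C(14,1)·(3)^1 = 14·3 = 42.
  V_q(n, t) = 1 + 42 = 43.
Step 2: q^n = 4^14 = 268435456.
Step 3: Hamming bound ⌊q^n / V_q(n,t)⌋ = ⌊268435456/43⌋ = 6242685.
Step 4: Compare |C| = 5096579 to 6242685: satisfied.
The claimed |C| lies below the Hamming bound.


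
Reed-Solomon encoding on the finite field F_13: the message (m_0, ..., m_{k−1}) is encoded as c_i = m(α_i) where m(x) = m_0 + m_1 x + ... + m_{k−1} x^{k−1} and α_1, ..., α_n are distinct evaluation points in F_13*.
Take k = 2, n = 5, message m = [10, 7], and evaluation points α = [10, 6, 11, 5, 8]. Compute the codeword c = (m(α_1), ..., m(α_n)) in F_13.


c = [2, 0, 9, 6, 1]

Message polynomial: m(x) = 10 + 7·x (mod 13).
For each evaluation point α_i, compute m(α_i) mod 13:
  α_1 = 10: Horner steps 7 → 2, so m(10) = 2.
  α_2 = 6: Horner steps 7 → 0, so m(6) = 0.
  α_3 = 11: Horner steps 7 → 9, so m(11) = 9.
  α_4 = 5: Horner steps 7 → 6, so m(5) = 6.
  α_5 = 8: Horner steps 7 → 1, so m(8) = 1.
Codeword c = [2, 0, 9, 6, 1] ∈ F_13^5.


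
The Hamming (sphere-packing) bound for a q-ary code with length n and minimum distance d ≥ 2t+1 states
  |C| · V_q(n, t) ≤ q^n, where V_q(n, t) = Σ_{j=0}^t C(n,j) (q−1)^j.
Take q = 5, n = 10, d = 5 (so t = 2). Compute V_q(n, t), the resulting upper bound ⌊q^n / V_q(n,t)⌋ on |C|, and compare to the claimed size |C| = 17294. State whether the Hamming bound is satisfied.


V_q(n, t) = 761, q^n = 9765625, Hamming bound = 12832, |C| = 17294 > bound (violated).

Step 1: Compute V_q(n, t) = Σ_{j=0}^2 C(n, j) (q−1)^j.
  j = 0: C(10,0)·(4)^0 = 1·1 = 1.
  j = 1: C(10,1)·(4)^1 = 10·4 = 40.
  j = 2: C(10,2)·(4)^2 = 45·16 = 720.
  V_q(n, t) = 1 + 40 + 720 = 761.
Step 2: q^n = 5^10 = 9765625.
Step 3: Hamming bound ⌊q^n / V_q(n,t)⌋ = ⌊9765625/761⌋ = 12832.
Step 4: Compare |C| = 17294 to 12832: violated.
The claimed |C| lies above the Hamming bound, so no 5-ary code of length 10 with d ≥ 5 can have 17294 codewords.


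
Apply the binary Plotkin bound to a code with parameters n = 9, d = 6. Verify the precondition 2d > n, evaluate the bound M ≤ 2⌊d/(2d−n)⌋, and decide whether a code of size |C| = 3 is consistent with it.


Plotkin bound M ≤ 4; given |C| = 3 ≤ bound (satisfied).

Check applicability: 2d = 12, n = 9.
2d − n = 3 > 0, so Plotkin applies.
Compute d/(2d−n) = 6/3 ≈ 2.0000.
⌊d/(2d−n)⌋ = 2.
Plotkin bound: M ≤ 2·2 = 4.
Given |C| = 3, check: satisfied.
This |C| is below the Plotkin bound.


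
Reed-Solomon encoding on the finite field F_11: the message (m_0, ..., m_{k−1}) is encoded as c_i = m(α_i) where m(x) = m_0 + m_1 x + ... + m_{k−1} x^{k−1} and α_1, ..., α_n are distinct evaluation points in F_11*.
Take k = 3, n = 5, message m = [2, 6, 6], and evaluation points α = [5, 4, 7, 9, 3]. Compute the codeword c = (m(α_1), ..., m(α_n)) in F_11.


c = [6, 1, 8, 3, 8]

Message polynomial: m(x) = 2 + 6·x + 6·x^2 (mod 11).
For each evaluation point α_i, compute m(α_i) mod 11:
  α_1 = 5: Horner steps 6 → 3 → 6, so m(5) = 6.
  α_2 = 4: Horner steps 6 → 8 → 1, so m(4) = 1.
  α_3 = 7: Horner steps 6 → 4 → 8, so m(7) = 8.
  α_4 = 9: Horner steps 6 → 5 → 3, so m(9) = 3.
  α_5 = 3: Horner steps 6 → 2 → 8, so m(3) = 8.
Codeword c = [6, 1, 8, 3, 8] ∈ F_11^5.


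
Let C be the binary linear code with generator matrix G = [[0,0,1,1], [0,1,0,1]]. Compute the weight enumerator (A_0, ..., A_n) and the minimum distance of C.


Weight distribution: A_0 = 1, A_2 = 3. Minimum distance d = 2.

Enumerate all 2^2 = 4 messages m ∈ F_2^2.
For each, compute codeword c = mG in F_2^4, then tally its weight.
  m = 00 → c = 0000, weight = 0.
  m = 10 → c = 0011, weight = 2.
  m = 01 → c = 0101, weight = 2.
  m = 11 → c = 0110, weight = 2.
Tally weights:
  weight 0: 1 codewords.
  weight 2: 3 codewords.
Minimum distance d = smallest w > 0 with A_w > 0 = 2.
Sanity: Σ A_w = 4 = 2^2 = 4 ✓.


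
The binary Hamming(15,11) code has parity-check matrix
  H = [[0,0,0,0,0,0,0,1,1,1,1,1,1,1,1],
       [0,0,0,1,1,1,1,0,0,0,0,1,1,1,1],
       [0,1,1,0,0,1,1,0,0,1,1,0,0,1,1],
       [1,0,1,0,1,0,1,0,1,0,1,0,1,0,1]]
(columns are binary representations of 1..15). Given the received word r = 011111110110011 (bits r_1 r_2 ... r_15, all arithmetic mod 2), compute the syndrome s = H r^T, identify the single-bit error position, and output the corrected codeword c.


s = (1, 0, 0, 1)^T, error position = 9, corrected codeword c = 011111111110011

Compute s = H r^T mod 2 one row at a time:
  s_1 = 1 + 0 + 1 + 1 + 0 + 0 + 1 + 1 = 5 ≡ 1 (mod 2).
  s_2 = 1 + 1 + 1 + 1 + 0 + 0 + 1 + 1 = 6 ≡ 0 (mod 2).
  s_3 = 1 + 1 + 1 + 1 + 1 + 1 + 1 + 1 = 8 ≡ 0 (mod 2).
  s_4 = 0 + 1 + 1 + 1 + 0 + 1 + 0 + 1 = 5 ≡ 1 (mod 2).
s = (1, 0, 0, 1)^T — this equals column 9 of H (binary 1001), so error is at position 9.
Correct: flip bit 9 of r = 011111110110011 to get c = 011111111110011.


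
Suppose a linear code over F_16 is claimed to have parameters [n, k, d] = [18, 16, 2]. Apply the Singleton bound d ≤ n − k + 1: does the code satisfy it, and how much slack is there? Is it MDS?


Singleton RHS = n − k + 1 = 3, slack = 1, bound satisfied, not MDS.

Singleton bound: d ≤ n − k + 1.
Here n = 18, k = 16, so n − k + 1 = 3.
Given d = 2, check d ≤ 3: YES.
Slack = (n − k + 1) − d = 1.
The code is NOT MDS (slack = 1 > 0).
Description: the claimed parameters are [18, 16, 2]_16; such a code would be non-MDS.


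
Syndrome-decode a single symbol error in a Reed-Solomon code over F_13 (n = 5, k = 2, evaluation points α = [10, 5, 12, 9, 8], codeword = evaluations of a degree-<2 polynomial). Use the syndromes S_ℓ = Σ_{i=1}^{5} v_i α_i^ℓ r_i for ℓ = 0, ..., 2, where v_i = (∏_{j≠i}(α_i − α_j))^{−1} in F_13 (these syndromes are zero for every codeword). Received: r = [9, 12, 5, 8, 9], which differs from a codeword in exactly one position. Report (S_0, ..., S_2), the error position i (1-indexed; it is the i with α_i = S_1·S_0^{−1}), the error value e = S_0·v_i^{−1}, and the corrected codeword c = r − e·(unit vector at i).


S = (9, 12, 3), error at position 1, error magnitude e = 2, c = [7, 12, 5, 8, 9].

Step 1: column multipliers v_i = (∏_{j≠i}(α_i − α_j))^{−1} mod 13.
  i = 1 (α = 10): (10−5)(10−12)(10−9)(10−8) = 5·(−2)·1·2 = −20 ≡ 6, so v_1 = 6^{−1} = 11 (mod 13).
  i = 2 (α = 5): (5−10)(5−12)(5−9)(5−8) = (−5)·(−7)·(−4)·(−3) = 420 ≡ 4, so v_2 = 4^{−1} = 10 (mod 13).
  i = 3 (α = 12): (12−10)(12−5)(12−9)(12−8) = 2·7·3·4 = 168 ≡ 12, so v_3 = 12^{−1} = 12 (mod 13).
  i = 4 (α = 9): (9−10)(9−5)(9−12)(9−8) = (−1)·4·(−3)·1 = 12 ≡ 12, so v_4 = 12^{−1} = 12 (mod 13).
  i = 5 (α = 8): (8−10)(8−5)(8−12)(8−9) = (−2)·3·(−4)·(−1) = −24 ≡ 2, so v_5 = 2^{−1} = 7 (mod 13).
  v = [11, 10, 12, 12, 7].
Step 2: syndromes of r = [9, 12, 5, 8, 9] (all sums mod 13).
  S_0 = Σ v_i r_i = 11·9 + 10·12 + 12·5 + 12·8 + 7·9 = 438 ≡ 9.
  S_1 = Σ v_i α_i r_i = 11·10·9 + 10·5·12 + 12·12·5 + 12·9·8 + 7·8·9 = 3678 ≡ 12.
  α_i^2 mod 13 = [9, 12, 1, 3, 12].
  S_2 = Σ v_i α_i^2 r_i = 11·9·9 + 10·12·12 + 12·1·5 + 12·3·8 + 7·12·9 = 3435 ≡ 3.
  S = (9, 12, 3) ≠ 0, so r is not a codeword (an error is present).
Step 3: locate the error. For a single error e at position i, S_ℓ = v_i·e·α_i^ℓ, so α_err = S_1/S_0.
  S_0^{−1} = 9^{−1} = 3 (mod 13), so α_err = 12·3 = 36 ≡ 10 = α_1. Error position i = 1.
  Consistency check: S_2/S_1 = 3·12 = 36 ≡ 10 = α_err ✓ (single-error assumption holds).
Step 4: error magnitude e = S_0/v_1 = S_0·∏_{j≠1}(α_1 − α_j) = 9·6 = 54 ≡ 2 (mod 13).
Step 5: correct position 1: c_1 = r_1 − e = 9 − 2 ≡ 7 (mod 13). Hence c = [7, 12, 5, 8, 9].
  Check: interpolating c through the α_i gives m(x) = 4 + 12·x (degree < 2) with m(α_i) = c_i for every i, so c is indeed a codeword.


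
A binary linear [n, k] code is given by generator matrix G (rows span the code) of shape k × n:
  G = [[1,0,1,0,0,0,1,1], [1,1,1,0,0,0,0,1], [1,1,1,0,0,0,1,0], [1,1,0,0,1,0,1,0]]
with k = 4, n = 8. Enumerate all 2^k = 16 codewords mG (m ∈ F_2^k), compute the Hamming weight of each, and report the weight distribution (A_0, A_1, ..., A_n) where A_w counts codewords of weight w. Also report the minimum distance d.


Weight distribution: A_0 = 1, A_2 = 6, A_4 = 9. Minimum distance d = 2.

Enumerate all 2^4 = 16 messages m ∈ F_2^4.
For each, compute codeword c = mG in F_2^8, then tally its weight.
  m = 0000 → c = 00000000, weight = 0.
  m = 1000 → c = 10100011, weight = 4.
  m = 0100 → c = 11100001, weight = 4.
  m = 1100 → c = 01000010, weight = 2.
  m = 0010 → c = 11100010, weight = 4.
  m = 1010 → c = 01000001, weight = 2.
  m = 0110 → c = 00000011, weight = 2.
  m = 1110 → c = 10100000, weight = 2.
  m = 0001 → c = 11001010, weight = 4.
  m = 1001 → c = 01101001, weight = 4.
  m = 0101 → c = 00101011, weight = 4.
  m = 1101 → c = 10001000, weight = 2.
  m = 0011 → c = 00101000, weight = 2.
  m = 1011 → c = 10001011, weight = 4.
  m = 0111 → c = 11001001, weight = 4.
  m = 1111 → c = 01101010, weight = 4.
Tally weights:
  weight 0: 1 codewords.
  weight 2: 6 codewords.
  weight 4: 9 codewords.
Minimum distance d = smallest w > 0 with A_w > 0 = 2.
Sanity: Σ A_w = 16 = 2^4 = 16 ✓.
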